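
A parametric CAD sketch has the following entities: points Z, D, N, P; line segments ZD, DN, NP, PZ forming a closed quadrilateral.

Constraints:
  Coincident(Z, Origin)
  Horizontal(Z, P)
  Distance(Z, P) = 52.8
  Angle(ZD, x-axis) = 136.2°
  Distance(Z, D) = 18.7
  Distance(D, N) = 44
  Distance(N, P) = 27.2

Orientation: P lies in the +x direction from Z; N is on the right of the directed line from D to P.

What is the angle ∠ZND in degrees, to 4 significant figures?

12.68°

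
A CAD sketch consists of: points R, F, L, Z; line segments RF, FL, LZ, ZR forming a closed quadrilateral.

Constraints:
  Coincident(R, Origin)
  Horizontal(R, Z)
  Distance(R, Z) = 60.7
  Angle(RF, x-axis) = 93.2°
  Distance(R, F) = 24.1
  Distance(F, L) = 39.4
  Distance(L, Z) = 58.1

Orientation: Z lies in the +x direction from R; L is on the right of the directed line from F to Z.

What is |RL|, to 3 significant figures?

15.6

Checks: |FL| = 39.40 ✓; |LZ| = 58.10 ✓.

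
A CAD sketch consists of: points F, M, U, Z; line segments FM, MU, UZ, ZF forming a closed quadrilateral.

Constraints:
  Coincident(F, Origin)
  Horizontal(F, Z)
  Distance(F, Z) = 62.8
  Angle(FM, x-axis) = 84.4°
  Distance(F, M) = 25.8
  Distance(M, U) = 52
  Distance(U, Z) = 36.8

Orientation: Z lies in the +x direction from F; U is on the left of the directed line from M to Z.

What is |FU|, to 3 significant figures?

64.3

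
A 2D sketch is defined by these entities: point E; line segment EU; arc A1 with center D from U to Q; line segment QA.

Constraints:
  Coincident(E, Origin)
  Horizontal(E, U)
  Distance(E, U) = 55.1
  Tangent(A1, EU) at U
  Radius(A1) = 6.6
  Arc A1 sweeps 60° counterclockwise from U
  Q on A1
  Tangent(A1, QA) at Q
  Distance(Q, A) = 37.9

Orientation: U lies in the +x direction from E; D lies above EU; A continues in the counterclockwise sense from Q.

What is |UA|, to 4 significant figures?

43.74

E is at the origin; EU is horizontal with |EU| = 55.1 and U on the +x side, so U = (55.10, 0.000). Since A1 is tangent to EU there, DU ⟂ EU, so D = U + (0, 6.6) = (55.10, 6.600). On A1, U sits at bearing -90° from D; a 60° counterclockwise sweep puts Q at bearing -30°, so Q = D + 6.6·(cos -30°, sin -30°) = (60.82, 3.300). A1 meets QA tangentially, so DQ is at right angles to QA, so QA runs along (−sin -30°, cos -30°); with |QA| = 37.9, A = (79.77, 36.12). Then |UA| = |A − U| = 43.74.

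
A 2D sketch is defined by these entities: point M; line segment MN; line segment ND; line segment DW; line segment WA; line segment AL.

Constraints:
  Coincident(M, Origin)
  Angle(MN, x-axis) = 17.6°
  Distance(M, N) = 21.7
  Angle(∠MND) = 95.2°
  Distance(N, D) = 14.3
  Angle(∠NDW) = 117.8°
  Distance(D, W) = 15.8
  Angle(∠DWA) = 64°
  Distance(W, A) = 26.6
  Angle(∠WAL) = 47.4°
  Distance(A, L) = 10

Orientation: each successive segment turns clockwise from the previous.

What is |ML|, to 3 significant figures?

14.8

M is at the origin; MN runs at 17.6° with length 21.7, so N = (20.7, 6.56). ∠MND = 95.2° gives ND at -67.2° from the x-axis; with |ND| = 14.3, D = (26.2, -6.62). ∠NDW = 117.8° gives DW at -129° from the x-axis; with |DW| = 15.8, W = (16.2, -18.8). ∠DWA = 64.0° gives WA at 115° from the x-axis; with |WA| = 26.6, A = (5.12, 5.36). ∠WAL = 47.4° gives AL at -18.0° from the x-axis; with |AL| = 10.0, L = (14.6, 2.27). Then |ML| = |L − M| = 14.8.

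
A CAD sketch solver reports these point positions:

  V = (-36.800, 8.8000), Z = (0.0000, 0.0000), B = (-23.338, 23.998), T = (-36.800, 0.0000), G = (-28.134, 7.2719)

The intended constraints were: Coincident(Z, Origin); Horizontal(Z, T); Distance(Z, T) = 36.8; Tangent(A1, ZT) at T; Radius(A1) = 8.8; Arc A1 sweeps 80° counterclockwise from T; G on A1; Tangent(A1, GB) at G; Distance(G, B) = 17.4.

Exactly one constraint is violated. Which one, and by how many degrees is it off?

Tangent(A1, GB) at G — off by 6.00°.

Z = (0.00, 0.00) ✓; Z.y = 0.00, T.y = 0.00 ✓; |ZT| = 36.80 ✓; ∠(VT, TZ) = 90.00° ✓; |VT| = 8.800 ✓; bearing(V→G) − bearing(V→T) = 80.00° ✓; |VG| = 8.800 ✓; ∠(VG, GB) = 96.00° ✗; |GB| = 17.40 ✓.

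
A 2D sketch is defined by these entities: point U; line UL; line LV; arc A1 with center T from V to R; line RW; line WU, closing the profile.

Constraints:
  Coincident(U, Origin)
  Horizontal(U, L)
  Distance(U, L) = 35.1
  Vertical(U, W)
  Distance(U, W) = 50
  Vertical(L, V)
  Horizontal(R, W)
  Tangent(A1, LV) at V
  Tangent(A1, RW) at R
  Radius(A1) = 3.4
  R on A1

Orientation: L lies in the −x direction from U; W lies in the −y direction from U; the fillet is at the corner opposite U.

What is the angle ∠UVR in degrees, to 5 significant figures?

98.012°

U is at the origin; UL is horizontal with |UL| = 35.1 and L on the −x side, so L = (-35.100, 0.0000). UW is vertical with |UW| = 50.0 and W on the −y side, so W = (0.0000, -50.000). The virtual corner opposite U is at (-35.100, -50.000). A1 meets LV tangentially, so TV is at right angles to LV and A1 meets RW tangentially, so TR is at right angles to RW, with radius 3.4, so the center T sits 3.4 in from both sides at T = (-31.700, -46.600). That places the tangent points at V = (-35.100, -46.600) on LV and R = (-31.700, -50.000) on RW. Then cos ∠UVR = VU·VR / (|VU||VR|), giving 98.012°.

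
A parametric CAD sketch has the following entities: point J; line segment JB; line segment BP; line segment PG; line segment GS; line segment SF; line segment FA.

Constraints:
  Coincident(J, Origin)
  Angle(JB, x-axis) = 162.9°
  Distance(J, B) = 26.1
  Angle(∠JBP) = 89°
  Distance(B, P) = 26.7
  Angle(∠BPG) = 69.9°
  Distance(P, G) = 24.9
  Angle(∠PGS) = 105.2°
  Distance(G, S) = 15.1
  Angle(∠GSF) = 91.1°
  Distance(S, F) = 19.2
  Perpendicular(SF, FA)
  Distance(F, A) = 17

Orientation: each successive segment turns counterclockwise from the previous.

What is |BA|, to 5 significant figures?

21.717

J is at the origin; JB runs at 162.9° with length 26.1, so B = (-24.946, 7.6745). ∠JBP = 89.0° gives BP at -106.10° from the x-axis; with |BP| = 26.7, P = (-32.350, -17.978). ∠BPG = 69.9° gives PG at 4.0000° from the x-axis; with |PG| = 24.9, G = (-7.5112, -16.241). ∠PGS = 105.2° gives GS at 78.800° from the x-axis; with |GS| = 15.1, S = (-4.5782, -1.4290). ∠GSF = 91.1° gives SF at 167.70° from the x-axis; with |SF| = 19.2, F = (-23.337, 2.6612). SF is perpendicular to FA, so FA runs at -102.30°; with |FA| = 17.0, A = (-26.959, -13.949). Then |BA| = |A − B| = 21.717.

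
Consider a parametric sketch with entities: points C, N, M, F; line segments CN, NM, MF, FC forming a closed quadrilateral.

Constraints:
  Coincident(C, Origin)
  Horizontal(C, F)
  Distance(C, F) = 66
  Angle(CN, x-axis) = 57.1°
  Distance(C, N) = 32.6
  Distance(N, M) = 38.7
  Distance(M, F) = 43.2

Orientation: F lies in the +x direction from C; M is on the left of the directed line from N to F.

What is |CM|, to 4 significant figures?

67.87

Checks: |NM| = 38.70 ✓; |MF| = 43.20 ✓.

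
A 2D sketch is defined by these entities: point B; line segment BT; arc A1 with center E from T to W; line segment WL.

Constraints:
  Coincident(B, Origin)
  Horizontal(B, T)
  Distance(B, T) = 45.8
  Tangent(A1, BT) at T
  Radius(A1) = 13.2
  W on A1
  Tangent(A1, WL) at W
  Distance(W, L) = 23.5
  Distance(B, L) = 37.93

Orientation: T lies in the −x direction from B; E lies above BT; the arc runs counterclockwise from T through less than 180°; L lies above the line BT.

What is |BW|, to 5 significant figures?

34.644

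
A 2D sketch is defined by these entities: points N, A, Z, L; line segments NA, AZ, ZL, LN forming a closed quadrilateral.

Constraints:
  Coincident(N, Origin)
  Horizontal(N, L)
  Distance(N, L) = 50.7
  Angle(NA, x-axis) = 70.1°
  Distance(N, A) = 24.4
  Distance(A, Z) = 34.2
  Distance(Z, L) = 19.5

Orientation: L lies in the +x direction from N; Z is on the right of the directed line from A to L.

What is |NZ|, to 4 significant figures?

31.43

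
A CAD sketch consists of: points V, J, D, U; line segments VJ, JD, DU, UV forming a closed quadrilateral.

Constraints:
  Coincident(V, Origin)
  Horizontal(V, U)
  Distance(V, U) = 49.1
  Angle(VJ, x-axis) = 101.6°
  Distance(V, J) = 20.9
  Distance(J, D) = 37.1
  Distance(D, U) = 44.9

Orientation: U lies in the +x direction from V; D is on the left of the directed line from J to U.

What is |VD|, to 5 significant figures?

48.194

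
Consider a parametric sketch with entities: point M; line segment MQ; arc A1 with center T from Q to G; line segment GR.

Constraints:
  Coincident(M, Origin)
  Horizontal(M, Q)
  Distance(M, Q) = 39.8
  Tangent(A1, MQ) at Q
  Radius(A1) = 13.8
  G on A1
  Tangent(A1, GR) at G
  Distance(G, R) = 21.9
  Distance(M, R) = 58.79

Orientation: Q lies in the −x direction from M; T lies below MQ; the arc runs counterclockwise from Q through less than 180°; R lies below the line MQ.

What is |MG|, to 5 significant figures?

55.891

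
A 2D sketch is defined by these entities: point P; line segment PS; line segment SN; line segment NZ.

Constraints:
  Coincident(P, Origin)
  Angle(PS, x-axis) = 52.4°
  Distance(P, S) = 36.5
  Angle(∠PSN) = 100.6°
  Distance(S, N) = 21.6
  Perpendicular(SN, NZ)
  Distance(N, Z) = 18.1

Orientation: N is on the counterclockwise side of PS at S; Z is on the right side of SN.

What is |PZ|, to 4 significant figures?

60.95

P is at the origin; PS runs at 52.4° with length 36.5, so S = 36.5·(cos 52.4°, sin 52.4°) = (22.27, 28.92). ∠PSN = 100.6°, so SN runs at 52.4° + (180° − 100.6°) = 131.8° from the x-axis; with |SN| = 21.6, N = S + 21.6·(cos 131.8°, sin 131.8°) = (7.873, 45.02). The perpendicularity gives NZ at right angles to SN; with |NZ| = 18.1 on the right of SN, Z = N + 18.1·(0.7455, 0.6665) = (21.37, 57.09). Then |PZ| = |Z − P| = 60.95.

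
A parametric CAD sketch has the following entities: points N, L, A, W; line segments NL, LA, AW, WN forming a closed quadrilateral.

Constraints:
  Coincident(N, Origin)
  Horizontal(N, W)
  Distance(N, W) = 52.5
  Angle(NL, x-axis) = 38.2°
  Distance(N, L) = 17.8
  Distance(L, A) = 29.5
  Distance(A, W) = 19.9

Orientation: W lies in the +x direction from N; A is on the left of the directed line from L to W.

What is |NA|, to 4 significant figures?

46.19

Checks: NL at 38.20° ✓; |LA| = 29.50 ✓; |AW| = 19.90 ✓.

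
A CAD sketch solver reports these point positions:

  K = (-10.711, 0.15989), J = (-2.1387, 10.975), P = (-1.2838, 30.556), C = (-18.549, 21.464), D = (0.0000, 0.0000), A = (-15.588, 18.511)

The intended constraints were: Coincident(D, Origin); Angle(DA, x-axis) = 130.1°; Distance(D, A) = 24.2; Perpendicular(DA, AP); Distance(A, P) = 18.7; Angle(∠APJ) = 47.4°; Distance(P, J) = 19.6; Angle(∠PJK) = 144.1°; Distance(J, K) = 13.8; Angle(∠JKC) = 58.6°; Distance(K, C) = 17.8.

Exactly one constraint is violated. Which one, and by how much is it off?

Distance(K, C) = 17.8 — off by 4.90.

D = (0.00, 0.00) ✓; DA at 130.1° ✓; |DA| = 24.20 ✓; ∠(DA, AP) = 90.00° ✓; |AP| = 18.70 ✓; ∠APJ = 47.40° ✓; |PJ| = 19.60 ✓; ∠PJK = 144.1° ✓; |JK| = 13.80 ✓; ∠JKC = 58.60° ✓; |KC| = 22.70 ✗.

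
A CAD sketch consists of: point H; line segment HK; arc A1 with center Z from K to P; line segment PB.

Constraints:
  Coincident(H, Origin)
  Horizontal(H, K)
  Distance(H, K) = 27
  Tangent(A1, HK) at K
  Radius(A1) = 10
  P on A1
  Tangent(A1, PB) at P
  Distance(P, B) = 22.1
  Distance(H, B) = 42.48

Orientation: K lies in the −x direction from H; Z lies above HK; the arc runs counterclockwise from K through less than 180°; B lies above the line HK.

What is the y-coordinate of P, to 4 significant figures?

13.44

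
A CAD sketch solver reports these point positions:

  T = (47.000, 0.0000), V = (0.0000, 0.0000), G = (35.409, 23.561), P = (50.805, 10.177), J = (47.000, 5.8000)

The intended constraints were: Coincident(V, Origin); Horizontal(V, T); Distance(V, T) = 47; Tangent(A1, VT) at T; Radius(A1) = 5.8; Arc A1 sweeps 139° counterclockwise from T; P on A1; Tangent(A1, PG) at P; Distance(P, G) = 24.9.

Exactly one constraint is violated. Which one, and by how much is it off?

Distance(P, G) = 24.9 — off by 4.50.

V = (0.00, 0.00) ✓; V.y = 0.00, T.y = 0.00 ✓; |VT| = 47.00 ✓; ∠(JT, TV) = 90.00° ✓; |JT| = 5.800 ✓; bearing(J→P) − bearing(J→T) = 139.0° ✓; |JP| = 5.800 ✓; ∠(JP, PG) = 90.00° ✓; |PG| = 20.40 ✗.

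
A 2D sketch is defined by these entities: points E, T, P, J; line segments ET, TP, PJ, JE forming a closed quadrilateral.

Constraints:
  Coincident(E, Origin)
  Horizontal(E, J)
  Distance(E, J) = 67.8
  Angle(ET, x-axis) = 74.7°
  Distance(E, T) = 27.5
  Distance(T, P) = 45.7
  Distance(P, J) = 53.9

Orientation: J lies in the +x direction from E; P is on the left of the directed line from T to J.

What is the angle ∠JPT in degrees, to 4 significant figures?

82.72°

Checks: |TP| = 45.70 ✓; |PJ| = 53.90 ✓.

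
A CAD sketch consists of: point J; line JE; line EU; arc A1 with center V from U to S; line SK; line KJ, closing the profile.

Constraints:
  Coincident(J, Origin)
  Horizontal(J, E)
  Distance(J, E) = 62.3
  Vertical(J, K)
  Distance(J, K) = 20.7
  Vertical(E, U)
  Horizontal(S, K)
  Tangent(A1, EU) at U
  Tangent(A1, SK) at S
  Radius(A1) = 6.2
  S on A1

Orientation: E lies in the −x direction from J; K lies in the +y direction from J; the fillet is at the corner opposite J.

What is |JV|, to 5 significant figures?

57.944

JK is vertical with |JK| = 20.7 and K on the +y side, so K = (0.0000, 20.700). The virtual corner opposite J is at (-62.300, 20.700). Tangency of A1 to EU means the radius VU is perpendicular to EU and tangency of A1 to SK means the radius VS is perpendicular to SK, with radius 6.2, so the center V sits 6.2 in from both sides at V = (-56.100, 14.500). Then |JV| = |V − J| = 57.944.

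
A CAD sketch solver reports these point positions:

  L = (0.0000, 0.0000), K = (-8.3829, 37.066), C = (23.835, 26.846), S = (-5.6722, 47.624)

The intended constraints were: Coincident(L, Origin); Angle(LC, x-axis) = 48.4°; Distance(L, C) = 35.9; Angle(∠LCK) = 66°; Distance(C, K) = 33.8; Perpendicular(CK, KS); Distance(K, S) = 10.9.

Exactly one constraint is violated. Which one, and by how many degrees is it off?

Perpendicular(CK, KS) — off by 3.20°.

L = (0.00, 0.00) ✓; LC at 48.40° ✓; |LC| = 35.90 ✓; ∠LCK = 66.00° ✓; |CK| = 33.80 ✓; ∠(CK, KS) = 86.80° ✗; |KS| = 10.90 ✓.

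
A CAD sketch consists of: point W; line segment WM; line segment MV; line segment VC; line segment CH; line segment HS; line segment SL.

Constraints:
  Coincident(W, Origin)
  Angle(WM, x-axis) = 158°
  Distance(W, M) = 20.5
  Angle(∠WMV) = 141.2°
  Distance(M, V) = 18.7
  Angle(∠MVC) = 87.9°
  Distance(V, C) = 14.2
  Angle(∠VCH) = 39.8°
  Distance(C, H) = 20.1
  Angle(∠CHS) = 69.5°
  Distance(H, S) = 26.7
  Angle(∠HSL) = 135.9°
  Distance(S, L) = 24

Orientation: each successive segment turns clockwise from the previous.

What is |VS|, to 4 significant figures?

15.92

W is at the origin; WM runs at 158.0° with length 20.5, so M = (-19.01, 7.679). ∠WMV = 141.2° gives MV at 119.2° from the x-axis; with |MV| = 18.7, V = (-28.13, 24.00). ∠MVC = 87.9° gives VC at 27.10° from the x-axis; with |VC| = 14.2, C = (-15.49, 30.47). ∠VCH = 39.8° gives CH at -113.1° from the x-axis; with |CH| = 20.1, H = (-23.38, 11.98). ∠CHS = 69.5° gives HS at 136.4° from the x-axis; with |HS| = 26.7, S = (-42.71, 30.40). Then |VS| = |S − V| = 15.92.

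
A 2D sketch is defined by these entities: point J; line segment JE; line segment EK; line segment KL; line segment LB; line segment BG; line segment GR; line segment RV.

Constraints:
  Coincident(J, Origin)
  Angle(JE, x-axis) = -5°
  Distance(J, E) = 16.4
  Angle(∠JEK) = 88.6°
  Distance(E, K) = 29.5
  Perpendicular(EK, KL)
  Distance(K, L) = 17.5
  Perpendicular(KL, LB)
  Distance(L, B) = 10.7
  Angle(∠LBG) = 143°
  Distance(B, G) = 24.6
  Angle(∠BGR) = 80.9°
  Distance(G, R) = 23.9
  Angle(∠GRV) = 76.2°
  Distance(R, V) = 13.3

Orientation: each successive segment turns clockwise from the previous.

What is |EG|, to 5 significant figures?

2.8251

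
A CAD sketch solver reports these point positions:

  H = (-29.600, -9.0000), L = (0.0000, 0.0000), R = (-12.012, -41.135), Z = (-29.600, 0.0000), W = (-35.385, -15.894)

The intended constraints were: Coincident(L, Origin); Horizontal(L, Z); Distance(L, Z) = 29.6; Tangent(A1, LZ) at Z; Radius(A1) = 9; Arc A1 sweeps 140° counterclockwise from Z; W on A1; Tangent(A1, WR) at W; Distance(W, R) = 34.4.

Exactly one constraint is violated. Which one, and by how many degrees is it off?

Tangent(A1, WR) at W — off by 7.20°.

L = (0.00, 0.00) ✓; L.y = 0.00, Z.y = 0.00 ✓; |LZ| = 29.60 ✓; ∠(HZ, ZL) = 90.00° ✓; |HZ| = 9.000 ✓; bearing(H→W) − bearing(H→Z) = 140.0° ✓; |HW| = 9.000 ✓; ∠(HW, WR) = 97.20° ✗; |WR| = 34.40 ✓.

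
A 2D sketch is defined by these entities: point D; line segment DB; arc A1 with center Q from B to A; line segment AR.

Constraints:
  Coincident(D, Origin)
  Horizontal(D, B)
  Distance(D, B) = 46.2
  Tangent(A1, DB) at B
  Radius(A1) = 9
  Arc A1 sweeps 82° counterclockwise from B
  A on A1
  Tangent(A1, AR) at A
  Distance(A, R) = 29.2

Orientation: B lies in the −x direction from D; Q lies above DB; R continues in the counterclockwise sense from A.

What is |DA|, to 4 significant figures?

38.08

Tangency of A1 to DB means the radius QB is perpendicular to DB, so Q = B + (0, 9) = (-46.20, 9.000). On A1, B sits at bearing -90° from Q; an 82° counterclockwise sweep puts A at bearing -8°, so A = Q + 9.0·(cos -8°, sin -8°) = (-37.29, 7.747). Then |DA| = |A − D| = 38.08.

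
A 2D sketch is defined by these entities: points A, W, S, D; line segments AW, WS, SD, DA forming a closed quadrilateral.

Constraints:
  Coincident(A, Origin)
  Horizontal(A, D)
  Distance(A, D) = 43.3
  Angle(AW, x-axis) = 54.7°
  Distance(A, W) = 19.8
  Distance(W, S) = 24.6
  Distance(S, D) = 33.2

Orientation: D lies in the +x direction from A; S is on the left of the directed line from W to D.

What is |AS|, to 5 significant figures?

43.865

Checks: |WS| = 24.60 ✓; |SD| = 33.20 ✓.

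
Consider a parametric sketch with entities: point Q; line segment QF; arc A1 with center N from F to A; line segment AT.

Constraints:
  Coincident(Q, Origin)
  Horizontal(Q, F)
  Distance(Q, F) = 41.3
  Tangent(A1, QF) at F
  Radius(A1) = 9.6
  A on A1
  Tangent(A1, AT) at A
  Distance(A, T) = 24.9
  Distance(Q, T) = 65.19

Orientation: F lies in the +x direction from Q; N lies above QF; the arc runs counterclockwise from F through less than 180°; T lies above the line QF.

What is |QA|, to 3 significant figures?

51.0

Q is at the origin; Q and F share the same y with |QF| = 41.3 and F on the +x side, so F = (41.3, 0.00). Tangency of A1 to QF means the radius NF is perpendicular to QF, so N = F + (0, 9.6) = (41.3, 9.60). Since NA ⟂ AT (tangency), |NT| = √(9.6² + 24.9²) = 26.7 regardless of where A sits on A1. So T lies on both circle(Q, 65.19) and circle(N, 26.7); the above-QF intersection is T = (57.4, 30.9). A is the foot of the tangent from T: A = (50.5, 6.94).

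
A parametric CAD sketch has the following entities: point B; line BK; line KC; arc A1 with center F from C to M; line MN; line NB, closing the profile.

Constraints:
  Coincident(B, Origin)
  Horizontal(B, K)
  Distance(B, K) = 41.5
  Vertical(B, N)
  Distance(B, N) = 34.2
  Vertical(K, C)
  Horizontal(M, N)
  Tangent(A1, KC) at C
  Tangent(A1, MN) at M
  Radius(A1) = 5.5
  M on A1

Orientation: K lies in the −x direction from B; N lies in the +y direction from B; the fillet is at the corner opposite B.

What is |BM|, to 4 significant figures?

49.66

The virtual corner opposite B is at (-41.50, 34.20). The tangent condition forces FC to be normal to KC and tangency of A1 to MN means the radius FM is perpendicular to MN, with radius 5.5, so the center F sits 5.5 in from both sides at F = (-36.00, 28.70). That places the tangent points at C = (-41.50, 28.70) on KC and M = (-36.00, 34.20) on MN. Then |BM| = |M − B| = 49.66.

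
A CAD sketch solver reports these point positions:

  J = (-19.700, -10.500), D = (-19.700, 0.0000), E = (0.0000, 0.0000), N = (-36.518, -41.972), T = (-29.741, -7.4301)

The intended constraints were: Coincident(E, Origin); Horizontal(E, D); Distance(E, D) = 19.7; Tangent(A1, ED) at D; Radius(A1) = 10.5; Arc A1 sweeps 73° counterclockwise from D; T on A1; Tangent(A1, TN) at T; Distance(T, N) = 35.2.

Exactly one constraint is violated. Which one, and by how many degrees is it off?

Tangent(A1, TN) at T — off by 5.90°.

E = (0.00, 0.00) ✓; E.y = 0.00, D.y = 0.00 ✓; |ED| = 19.70 ✓; ∠(JD, DE) = 90.00° ✓; |JD| = 10.50 ✓; bearing(J→T) − bearing(J→D) = 73.00° ✓; |JT| = 10.50 ✓; ∠(JT, TN) = 84.10° ✗; |TN| = 35.20 ✓.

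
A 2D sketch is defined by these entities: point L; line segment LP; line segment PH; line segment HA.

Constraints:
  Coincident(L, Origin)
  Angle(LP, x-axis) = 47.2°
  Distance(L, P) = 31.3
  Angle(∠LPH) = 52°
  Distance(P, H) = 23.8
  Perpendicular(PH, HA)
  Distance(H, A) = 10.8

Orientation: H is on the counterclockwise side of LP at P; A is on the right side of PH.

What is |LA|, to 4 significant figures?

35.75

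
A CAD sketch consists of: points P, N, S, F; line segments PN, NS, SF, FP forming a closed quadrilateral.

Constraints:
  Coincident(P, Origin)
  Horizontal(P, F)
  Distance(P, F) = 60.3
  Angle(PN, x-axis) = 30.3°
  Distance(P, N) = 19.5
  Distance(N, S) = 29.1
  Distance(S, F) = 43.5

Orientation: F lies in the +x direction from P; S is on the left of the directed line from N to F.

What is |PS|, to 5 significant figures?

47.432

Checks: |NS| = 29.10 ✓; |SF| = 43.50 ✓.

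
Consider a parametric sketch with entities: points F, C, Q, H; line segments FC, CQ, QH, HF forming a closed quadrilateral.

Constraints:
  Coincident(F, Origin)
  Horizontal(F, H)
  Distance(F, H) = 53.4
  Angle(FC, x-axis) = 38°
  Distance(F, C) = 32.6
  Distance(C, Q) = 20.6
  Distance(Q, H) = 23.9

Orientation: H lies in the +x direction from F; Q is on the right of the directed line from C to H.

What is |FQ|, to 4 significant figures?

29.50

F is at the origin; FH is horizontal with |FH| = 53.4 and H in +x, so H = (53.4, 0). FC runs at 38.0° with |FC| = 32.6, so C = (25.69, 20.07). Q is determined by |CQ| = 20.6 and |QH| = 23.9 together: it lies at the intersection of circle(C, 20.6) and circle(H, 23.9). With |CH| = 34.22, the foot of the radical line on CH is 14.96 from C and the perpendicular offset is √(20.6² − 14.96²) = 14.16. Taking the right-of-CH solution: Q = (29.50, -0.1738).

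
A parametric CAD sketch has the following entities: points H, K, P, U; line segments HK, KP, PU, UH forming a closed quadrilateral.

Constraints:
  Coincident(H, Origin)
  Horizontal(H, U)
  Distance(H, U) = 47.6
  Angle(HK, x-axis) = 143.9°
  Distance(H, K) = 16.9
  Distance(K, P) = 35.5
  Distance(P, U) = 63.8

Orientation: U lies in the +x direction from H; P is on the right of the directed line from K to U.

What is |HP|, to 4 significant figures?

27.68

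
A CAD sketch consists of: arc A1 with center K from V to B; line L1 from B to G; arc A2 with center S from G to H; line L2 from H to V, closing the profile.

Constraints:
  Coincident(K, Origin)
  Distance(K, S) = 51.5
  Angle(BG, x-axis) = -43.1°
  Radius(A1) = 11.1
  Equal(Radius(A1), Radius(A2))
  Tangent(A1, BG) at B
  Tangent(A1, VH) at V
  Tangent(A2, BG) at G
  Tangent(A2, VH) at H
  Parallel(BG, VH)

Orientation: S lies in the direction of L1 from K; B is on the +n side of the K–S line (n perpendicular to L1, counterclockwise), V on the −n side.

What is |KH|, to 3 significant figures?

52.7

The slot axis is L1's direction at -43.1°, so u = (cos -43.1°, sin -43.1°) = (0.730, -0.683) and n = (−sin -43.1°, cos -43.1°) = (0.683, 0.730). K is at the origin and S lies 51.5 along u from K, so S = 51.5·u = (37.6, -35.2). Tangency of A1 to both parallel lines with radius 11.1 puts B and V at K ± 11.1·n: B = (7.58, 8.10), V = (-7.58, -8.10). Equal radii place G and H the same way about S: G = S + 11.1·n = (45.2, -27.1), H = S − 11.1·n = (30.0, -43.3). Then |KH| = |H − K| = 52.7.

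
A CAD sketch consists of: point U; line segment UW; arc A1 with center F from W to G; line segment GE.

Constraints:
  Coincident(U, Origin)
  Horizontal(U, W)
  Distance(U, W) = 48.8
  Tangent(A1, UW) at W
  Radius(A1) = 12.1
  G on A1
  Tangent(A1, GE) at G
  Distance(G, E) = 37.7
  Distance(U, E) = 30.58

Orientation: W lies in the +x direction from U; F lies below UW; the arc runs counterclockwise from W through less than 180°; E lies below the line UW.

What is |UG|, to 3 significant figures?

40.9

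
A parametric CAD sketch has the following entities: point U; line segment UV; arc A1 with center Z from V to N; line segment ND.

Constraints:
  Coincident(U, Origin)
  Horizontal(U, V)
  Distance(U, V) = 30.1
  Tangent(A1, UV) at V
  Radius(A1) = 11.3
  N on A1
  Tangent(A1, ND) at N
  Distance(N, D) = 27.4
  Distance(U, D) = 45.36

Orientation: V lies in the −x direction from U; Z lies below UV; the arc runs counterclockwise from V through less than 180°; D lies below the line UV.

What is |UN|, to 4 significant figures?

43.04

U is at the origin; UV is horizontal with |UV| = 30.1 and V on the −x side, so V = (-30.10, 0.000). A1 meets UV tangentially, so ZV is at right angles to UV, so Z = V + (0, -11.3) = (-30.10, -11.30). Since ZN ⟂ ND (tangency), |ZD| = √(11.3² + 27.4²) = 29.64 regardless of where N sits on A1. So D lies on both circle(U, 45.36) and circle(Z, 29.64); the below-UV intersection is D = (-21.83, -39.76). N is the foot of the tangent from D: N = (-38.93, -18.35).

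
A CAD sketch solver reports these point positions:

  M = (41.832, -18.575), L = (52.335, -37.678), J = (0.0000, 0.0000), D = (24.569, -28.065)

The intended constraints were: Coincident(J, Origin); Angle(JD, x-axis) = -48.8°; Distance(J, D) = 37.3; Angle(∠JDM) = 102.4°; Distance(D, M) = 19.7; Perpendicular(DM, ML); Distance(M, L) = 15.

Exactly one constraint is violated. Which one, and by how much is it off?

Distance(M, L) = 15 — off by 6.80.

J = (0.00, 0.00) ✓; JD at -48.80° ✓; |JD| = 37.30 ✓; ∠JDM = 102.4° ✓; |DM| = 19.70 ✓; ∠(DM, ML) = 90.00° ✓; |ML| = 21.80 ✗.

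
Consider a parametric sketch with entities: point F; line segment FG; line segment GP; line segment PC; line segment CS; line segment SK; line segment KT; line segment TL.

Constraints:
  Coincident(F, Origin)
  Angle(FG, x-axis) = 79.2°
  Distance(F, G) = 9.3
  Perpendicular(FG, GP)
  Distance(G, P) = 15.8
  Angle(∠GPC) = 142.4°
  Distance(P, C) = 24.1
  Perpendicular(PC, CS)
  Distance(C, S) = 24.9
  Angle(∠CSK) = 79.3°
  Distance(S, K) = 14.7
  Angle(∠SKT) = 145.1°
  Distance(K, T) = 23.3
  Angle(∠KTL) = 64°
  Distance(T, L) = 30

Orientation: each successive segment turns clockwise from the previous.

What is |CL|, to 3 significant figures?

4.56

F is at the origin; FG runs at 79.2° with length 9.3, so G = (1.74, 9.14). FG is perpendicular to GP, so GP runs at -10.8°; with |GP| = 15.8, P = (17.3, 6.17). ∠GPC = 142.4° gives PC at -48.4° from the x-axis; with |PC| = 24.1, C = (33.3, -11.8). The perpendicularity gives CS at right angles to PC, so CS runs at -138°; with |CS| = 24.9, S = (14.6, -28.4). ∠CSK = 79.3° gives SK at 121° from the x-axis; with |SK| = 14.7, K = (7.09, -15.8). ∠SKT = 145.1° gives KT at 86.0° from the x-axis; with |KT| = 23.3, T = (8.72, 7.48). ∠KTL = 64.0° gives TL at -30.0° from the x-axis; with |TL| = 30.0, L = (34.7, -7.52). Then |CL| = |L − C| = 4.56.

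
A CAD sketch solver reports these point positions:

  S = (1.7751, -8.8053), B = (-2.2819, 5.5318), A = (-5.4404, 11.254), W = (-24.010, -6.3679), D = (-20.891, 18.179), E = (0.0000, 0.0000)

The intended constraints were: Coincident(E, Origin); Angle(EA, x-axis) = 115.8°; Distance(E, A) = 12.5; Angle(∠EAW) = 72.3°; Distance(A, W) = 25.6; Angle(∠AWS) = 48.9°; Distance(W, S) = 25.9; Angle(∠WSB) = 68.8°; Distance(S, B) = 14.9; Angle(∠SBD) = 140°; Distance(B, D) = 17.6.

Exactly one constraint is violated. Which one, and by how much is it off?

Distance(B, D) = 17.6 — off by 4.90.

E = (0.00, 0.00) ✓; EA at 115.8° ✓; |EA| = 12.50 ✓; ∠EAW = 72.30° ✓; |AW| = 25.60 ✓; ∠AWS = 48.90° ✓; |WS| = 25.90 ✓; ∠WSB = 68.80° ✓; |SB| = 14.90 ✓; ∠SBD = 140.0° ✓; |BD| = 22.50 ✗.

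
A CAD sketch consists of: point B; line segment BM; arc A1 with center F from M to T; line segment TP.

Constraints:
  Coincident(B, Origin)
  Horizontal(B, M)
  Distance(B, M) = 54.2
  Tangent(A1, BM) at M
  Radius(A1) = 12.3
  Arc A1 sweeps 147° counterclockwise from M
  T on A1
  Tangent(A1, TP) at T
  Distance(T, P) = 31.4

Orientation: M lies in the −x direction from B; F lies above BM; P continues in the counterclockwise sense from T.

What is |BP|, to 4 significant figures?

83.84

B is at the origin; B and M share the same y with |BM| = 54.2 and M on the −x side, so M = (-54.20, 0.000). The tangent condition forces FM to be normal to BM, so F = M + (0, 12.3) = (-54.20, 12.30). On A1, M sits at bearing -90° from F; a 147° counterclockwise sweep puts T at bearing 57°, so T = F + 12.3·(cos 57°, sin 57°) = (-47.50, 22.62). The tangent condition forces FT to be normal to TP, so TP runs along (−sin 57°, cos 57°); with |TP| = 31.4, P = (-73.84, 39.72). Then |BP| = |P − B| = 83.84.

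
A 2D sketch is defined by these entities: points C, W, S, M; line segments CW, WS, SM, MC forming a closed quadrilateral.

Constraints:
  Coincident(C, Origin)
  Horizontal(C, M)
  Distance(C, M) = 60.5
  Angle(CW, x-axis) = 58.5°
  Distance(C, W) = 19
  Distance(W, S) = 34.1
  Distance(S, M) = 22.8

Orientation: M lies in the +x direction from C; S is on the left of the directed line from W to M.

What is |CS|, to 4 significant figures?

46.76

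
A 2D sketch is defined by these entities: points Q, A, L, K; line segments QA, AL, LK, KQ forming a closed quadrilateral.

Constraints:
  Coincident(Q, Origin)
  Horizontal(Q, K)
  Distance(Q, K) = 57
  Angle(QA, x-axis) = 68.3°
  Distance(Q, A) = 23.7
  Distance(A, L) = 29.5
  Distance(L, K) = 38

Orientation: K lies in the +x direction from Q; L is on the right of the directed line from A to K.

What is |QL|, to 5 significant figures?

20.163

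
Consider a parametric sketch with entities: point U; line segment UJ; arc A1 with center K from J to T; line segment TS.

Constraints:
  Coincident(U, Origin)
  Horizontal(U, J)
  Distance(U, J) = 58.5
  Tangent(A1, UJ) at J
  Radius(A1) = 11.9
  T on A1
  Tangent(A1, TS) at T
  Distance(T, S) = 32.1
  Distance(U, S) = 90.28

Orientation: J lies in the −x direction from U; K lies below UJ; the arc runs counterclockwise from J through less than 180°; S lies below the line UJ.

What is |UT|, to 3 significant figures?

69.6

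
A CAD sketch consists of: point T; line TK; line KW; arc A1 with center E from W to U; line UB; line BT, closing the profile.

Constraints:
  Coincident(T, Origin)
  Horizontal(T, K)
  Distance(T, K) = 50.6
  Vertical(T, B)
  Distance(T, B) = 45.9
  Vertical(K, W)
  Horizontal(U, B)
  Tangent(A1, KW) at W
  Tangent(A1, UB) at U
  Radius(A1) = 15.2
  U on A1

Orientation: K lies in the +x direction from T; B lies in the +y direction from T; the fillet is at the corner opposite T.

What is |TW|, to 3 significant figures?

59.2

T is at the origin; TK is horizontal with |TK| = 50.6 and K on the +x side, so K = (50.6, 0.00). T and B share the same x with |TB| = 45.9 and B on the +y side, so B = (0.00, 45.9). The virtual corner opposite T is at (50.6, 45.9). A1 meets KW tangentially, so EW is at right angles to KW and since A1 is tangent to UB there, EU ⟂ UB, with radius 15.2, so the center E sits 15.2 in from both sides at E = (35.4, 30.7). That places the tangent points at W = (50.6, 30.7) on KW and U = (35.4, 45.9) on UB. Then |TW| = |W − T| = 59.2.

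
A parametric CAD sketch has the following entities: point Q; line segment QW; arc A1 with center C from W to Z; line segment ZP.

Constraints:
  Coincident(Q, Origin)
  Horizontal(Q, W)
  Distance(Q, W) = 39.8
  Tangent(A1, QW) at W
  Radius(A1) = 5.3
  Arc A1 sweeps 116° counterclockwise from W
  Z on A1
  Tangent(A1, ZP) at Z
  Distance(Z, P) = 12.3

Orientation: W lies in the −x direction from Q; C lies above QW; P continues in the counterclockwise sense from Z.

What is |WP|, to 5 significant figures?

18.689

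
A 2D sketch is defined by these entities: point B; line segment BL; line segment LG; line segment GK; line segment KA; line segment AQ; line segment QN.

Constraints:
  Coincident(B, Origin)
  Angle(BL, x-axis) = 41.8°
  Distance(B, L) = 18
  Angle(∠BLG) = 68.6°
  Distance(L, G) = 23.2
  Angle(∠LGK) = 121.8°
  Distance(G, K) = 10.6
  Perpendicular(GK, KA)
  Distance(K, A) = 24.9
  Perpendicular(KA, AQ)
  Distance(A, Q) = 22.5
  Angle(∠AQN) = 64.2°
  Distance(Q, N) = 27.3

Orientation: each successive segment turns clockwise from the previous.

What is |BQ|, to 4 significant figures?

17.49

GK ⟂ KA, so KA runs at 142.2°; with |KA| = 24.9, A = (-4.666, -2.862). The perpendicularity gives AQ at right angles to KA, so AQ runs at 52.20°; with |AQ| = 22.5, Q = (9.124, 14.92). Then |BQ| = |Q − B| = 17.49.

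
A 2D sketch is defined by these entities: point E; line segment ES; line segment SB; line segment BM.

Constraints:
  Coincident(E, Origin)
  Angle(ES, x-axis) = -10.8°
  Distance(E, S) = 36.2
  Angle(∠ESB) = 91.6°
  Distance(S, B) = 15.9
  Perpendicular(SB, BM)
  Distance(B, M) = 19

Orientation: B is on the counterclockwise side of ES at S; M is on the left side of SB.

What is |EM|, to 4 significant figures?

24.11

E is at the origin; ES runs at -10.8° with length 36.2, so S = 36.2·(cos -10.8°, sin -10.8°) = (35.56, -6.783). ∠ESB = 91.6°, so SB runs at -10.8° + (180° − 91.6°) = 77.60° from the x-axis; with |SB| = 15.9, B = S + 15.9·(cos 77.60°, sin 77.60°) = (38.97, 8.746). SB ⟂ BM; with |BM| = 19.0 on the left of SB, M = B + 19.0·(-0.9767, 0.2147) = (20.42, 12.83). Then |EM| = |M − E| = 24.11.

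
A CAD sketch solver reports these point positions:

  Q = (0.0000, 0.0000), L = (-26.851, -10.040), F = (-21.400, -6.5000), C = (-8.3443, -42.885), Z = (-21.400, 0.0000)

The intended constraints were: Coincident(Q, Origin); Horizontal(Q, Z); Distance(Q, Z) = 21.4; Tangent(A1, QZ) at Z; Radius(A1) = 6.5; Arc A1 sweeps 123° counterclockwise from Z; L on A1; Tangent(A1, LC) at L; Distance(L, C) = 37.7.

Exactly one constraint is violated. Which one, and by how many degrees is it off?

Tangent(A1, LC) at L — off by 3.60°.

Q = (0.00, 0.00) ✓; Q.y = 0.00, Z.y = 0.00 ✓; |QZ| = 21.40 ✓; ∠(FZ, ZQ) = 90.00° ✓; |FZ| = 6.500 ✓; bearing(F→L) − bearing(F→Z) = 123.0° ✓; |FL| = 6.500 ✓; ∠(FL, LC) = 93.60° ✗; |LC| = 37.70 ✓.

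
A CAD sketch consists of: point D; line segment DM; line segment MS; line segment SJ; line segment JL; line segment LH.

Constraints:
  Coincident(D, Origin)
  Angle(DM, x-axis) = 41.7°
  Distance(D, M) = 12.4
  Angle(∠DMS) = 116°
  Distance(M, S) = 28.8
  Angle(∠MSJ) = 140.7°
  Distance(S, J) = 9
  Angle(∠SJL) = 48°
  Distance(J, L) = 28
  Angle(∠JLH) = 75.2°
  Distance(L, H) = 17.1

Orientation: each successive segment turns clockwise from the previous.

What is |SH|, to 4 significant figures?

20.17

D is at the origin; DM runs at 41.7° with length 12.4, so M = (9.258, 8.249). ∠DMS = 116.0° gives MS at -22.30° from the x-axis; with |MS| = 28.8, S = (35.90, -2.679). ∠MSJ = 140.7° gives SJ at -61.60° from the x-axis; with |SJ| = 9.0, J = (40.18, -10.60). ∠SJL = 48.0° gives JL at 166.4° from the x-axis; with |JL| = 28.0, L = (12.97, -4.012). ∠JLH = 75.2° gives LH at 61.60° from the x-axis; with |LH| = 17.1, H = (21.10, 11.03). Then |SH| = |H − S| = 20.17.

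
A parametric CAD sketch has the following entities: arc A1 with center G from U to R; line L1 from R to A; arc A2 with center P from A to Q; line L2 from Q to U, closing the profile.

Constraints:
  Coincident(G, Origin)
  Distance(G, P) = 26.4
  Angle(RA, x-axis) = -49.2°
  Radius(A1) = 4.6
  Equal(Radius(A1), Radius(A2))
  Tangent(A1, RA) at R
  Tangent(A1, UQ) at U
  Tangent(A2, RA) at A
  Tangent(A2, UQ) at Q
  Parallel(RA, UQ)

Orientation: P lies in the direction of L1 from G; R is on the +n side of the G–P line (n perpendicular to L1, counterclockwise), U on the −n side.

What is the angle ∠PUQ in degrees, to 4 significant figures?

9.884°

The slot axis is L1's direction at -49.2°, so u = (cos -49.2°, sin -49.2°) = (0.6534, -0.7570) and n = (−sin -49.2°, cos -49.2°) = (0.7570, 0.6534). G is at the origin and P lies 26.4 along u from G, so P = 26.4·u = (17.25, -19.98). Tangency of A1 to both parallel lines with radius 4.6 puts R and U at G ± 4.6·n: R = (3.482, 3.006), U = (-3.482, -3.006). Equal radii place A and Q the same way about P: A = P + 4.6·n = (20.73, -16.98), Q = P − 4.6·n = (13.77, -22.99). Then cos ∠PUQ = UP·UQ / (|UP||UQ|), giving 9.884°.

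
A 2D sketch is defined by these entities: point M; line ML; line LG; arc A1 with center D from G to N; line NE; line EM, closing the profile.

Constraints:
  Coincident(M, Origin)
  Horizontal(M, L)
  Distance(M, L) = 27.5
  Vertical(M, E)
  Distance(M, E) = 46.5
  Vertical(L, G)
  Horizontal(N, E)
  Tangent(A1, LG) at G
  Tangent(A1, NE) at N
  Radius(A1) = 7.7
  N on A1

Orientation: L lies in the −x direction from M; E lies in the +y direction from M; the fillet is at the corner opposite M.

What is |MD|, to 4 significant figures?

43.56

M is at the origin; M and L share the same y with |ML| = 27.5 and L on the −x side, so L = (-27.50, 0.000). ME is vertical with |ME| = 46.5 and E on the +y side, so E = (0.000, 46.50). The virtual corner opposite M is at (-27.50, 46.50). Since A1 is tangent to LG there, DG ⟂ LG and the tangent condition forces DN to be normal to NE, with radius 7.7, so the center D sits 7.7 in from both sides at D = (-19.80, 38.80). Then |MD| = |D − M| = 43.56.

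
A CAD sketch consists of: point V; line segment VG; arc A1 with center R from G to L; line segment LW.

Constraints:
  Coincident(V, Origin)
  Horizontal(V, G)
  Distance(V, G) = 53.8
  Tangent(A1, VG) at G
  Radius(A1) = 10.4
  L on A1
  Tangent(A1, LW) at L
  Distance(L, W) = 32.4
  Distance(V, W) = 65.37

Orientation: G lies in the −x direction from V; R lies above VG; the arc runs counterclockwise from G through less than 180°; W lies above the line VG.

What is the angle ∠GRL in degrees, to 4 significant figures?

98.59°

V is at the origin; V and G share the same y with |VG| = 53.8 and G on the −x side, so G = (-53.80, 0.000). A1 meets VG tangentially, so RG is at right angles to VG, so R = G + (0, 10.4) = (-53.80, 10.40). Since RL ⟂ LW (tangency), |RW| = √(10.4² + 32.4²) = 34.03 regardless of where L sits on A1. So W lies on both circle(V, 65.37) and circle(R, 34.03); the above-VG intersection is W = (-48.35, 43.99). L is the foot of the tangent from W: L = (-43.52, 11.95).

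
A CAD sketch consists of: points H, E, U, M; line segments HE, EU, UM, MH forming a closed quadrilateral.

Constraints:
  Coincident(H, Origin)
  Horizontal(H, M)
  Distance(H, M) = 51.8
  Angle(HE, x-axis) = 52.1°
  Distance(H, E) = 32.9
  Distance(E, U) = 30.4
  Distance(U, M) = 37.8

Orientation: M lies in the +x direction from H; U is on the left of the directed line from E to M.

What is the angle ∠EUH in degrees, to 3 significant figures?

15.4°

Checks: |EU| = 30.40 ✓; |UM| = 37.80 ✓.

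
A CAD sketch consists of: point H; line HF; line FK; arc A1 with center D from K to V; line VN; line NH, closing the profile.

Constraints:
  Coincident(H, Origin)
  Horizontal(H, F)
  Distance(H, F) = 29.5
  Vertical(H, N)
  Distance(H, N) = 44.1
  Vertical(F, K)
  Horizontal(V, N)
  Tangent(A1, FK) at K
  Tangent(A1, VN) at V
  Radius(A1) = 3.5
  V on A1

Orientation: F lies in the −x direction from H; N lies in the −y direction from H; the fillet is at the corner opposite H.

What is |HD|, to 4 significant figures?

48.21

H is at the origin; HF is horizontal with |HF| = 29.5 and F on the −x side, so F = (-29.50, 0.000). H and N share the same x with |HN| = 44.1 and N on the −y side, so N = (0.000, -44.10). The virtual corner opposite H is at (-29.50, -44.10). Tangency of A1 to FK means the radius DK is perpendicular to FK and the tangent condition forces DV to be normal to VN, with radius 3.5, so the center D sits 3.5 in from both sides at D = (-26.00, -40.60). Then |HD| = |D − H| = 48.21.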